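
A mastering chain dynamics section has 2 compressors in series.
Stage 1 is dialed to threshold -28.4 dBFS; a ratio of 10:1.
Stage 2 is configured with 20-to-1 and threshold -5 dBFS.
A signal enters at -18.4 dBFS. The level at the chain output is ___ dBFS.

-27.4 dBFS

Stage 1: -18.4 dBFS is 10 dB over -28.4 dBFS; at 10:1 that becomes 1 dB over, giving -27.4 dBFS.
Stage 2: -27.4 dBFS is at or below the -5 dBFS threshold — no compression; output -27.4 dBFS.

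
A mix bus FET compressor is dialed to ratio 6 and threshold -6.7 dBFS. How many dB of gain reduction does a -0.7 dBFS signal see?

Overshoot = -0.7 − (-6.7) = 6 dB.
A 6:1 ratio leaves 1 dB of that excess.
So the signal is attenuated by 6 − 1 = 5 dB.

5 dB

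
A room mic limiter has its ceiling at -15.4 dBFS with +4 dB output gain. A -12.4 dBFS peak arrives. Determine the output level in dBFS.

A brickwall limiter is an ∞:1 compressor: any input above the ceiling is clamped to -15.4 dBFS.
Output gain then adds 4 dB: -15.4 + 4 = -11.4 dBFS.

-11.4 dBFS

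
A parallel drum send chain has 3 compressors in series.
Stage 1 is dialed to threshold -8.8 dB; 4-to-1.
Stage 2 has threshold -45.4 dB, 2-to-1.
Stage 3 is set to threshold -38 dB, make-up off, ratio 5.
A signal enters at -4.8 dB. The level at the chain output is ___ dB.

-35.72 dB

Stage 1: -4.8 dB is 4 dB over -8.8 dB; at 4:1 that becomes 1 dB over, giving -7.8 dB.
Stage 2: -7.8 dB is 37.6 dB over -45.4 dB; at 2:1 that becomes 18.8 dB over, giving -26.6 dB.
Stage 3: overshoot 11.4 dB → 11.4/5 = 2.28 dB → -35.72 dB.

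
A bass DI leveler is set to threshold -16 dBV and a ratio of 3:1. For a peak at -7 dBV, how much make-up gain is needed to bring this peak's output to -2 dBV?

Overshoot 9 dB → 9/3 = 3 dB after compression, so the compressed level is -16 + 3 = -13 dBV.
Make-up = target − compressed = -2 − (-13) = 11 dB.

11 dB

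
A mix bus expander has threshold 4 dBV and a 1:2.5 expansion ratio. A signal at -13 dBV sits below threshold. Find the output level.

-38.5 dBV

Below threshold, a 1:2.5 expander applies gain = (2.5−1)×(T − x) of attenuation.
(2.5−1) × 17 = 25.5 dB, so output = -13 − 25.5 = -38.5 dBV.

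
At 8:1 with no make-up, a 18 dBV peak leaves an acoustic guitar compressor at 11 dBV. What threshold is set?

10 dBV

Let T be the threshold. Output overshoot = (input overshoot)/R, so 11 − T = (18 − T)/8.
8·(11 − T) = 18 − T → 7·T = 88 − 18 = 70.
T = 70/7 = 10 dBV.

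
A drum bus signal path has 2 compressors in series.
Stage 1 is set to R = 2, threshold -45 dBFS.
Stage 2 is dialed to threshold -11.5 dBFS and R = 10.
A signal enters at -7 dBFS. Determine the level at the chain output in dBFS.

Stage 1: 38 dB above -45 dBFS, reduced 2:1 to 19 dB above → -26 dBFS.
Stage 2: below threshold (-26 ≤ -11.5); passes unchanged; output -26 dBFS.

-26 dBFS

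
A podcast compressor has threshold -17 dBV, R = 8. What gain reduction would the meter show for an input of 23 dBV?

Overshoot = 23 − (-17) = 40 dB.
A 8:1 ratio leaves 5 dB of that excess.
Gain reduction = 40 − 5 = 35 dB.

35 dB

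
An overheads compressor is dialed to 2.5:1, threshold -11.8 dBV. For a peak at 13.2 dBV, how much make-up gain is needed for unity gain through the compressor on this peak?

Overshoot 25 dB → 25/2.5 = 10 dB after compression, so the compressed level is -11.8 + 10 = -1.8 dBV.
Make-up = target − compressed = 13.2 − (-1.8) = 15 dB.

15 dB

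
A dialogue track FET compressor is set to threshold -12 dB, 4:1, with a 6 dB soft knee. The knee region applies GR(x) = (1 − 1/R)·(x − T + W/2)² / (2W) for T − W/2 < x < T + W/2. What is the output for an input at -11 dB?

x − T + W/2 = -11 − (-12) + 3 = 4.
GR = (1 − 1/4) × 4² / 12 = 0.75 × 16 / 12 = 1 dB.
Output = -11 − 1 = -12 dB.

-12 dB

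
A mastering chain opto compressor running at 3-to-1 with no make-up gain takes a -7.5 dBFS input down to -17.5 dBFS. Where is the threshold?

Input is 15 dB above T (since output overshoot × R = input overshoot: (-17.5 − T)·3 = -7.5 − T gives T = -22.5 dBFS).
Check: -22.5 + (-7.5 − (-22.5))/3 = -22.5 + 5 = -17.5 dBFS. ✓

-22.5 dBFS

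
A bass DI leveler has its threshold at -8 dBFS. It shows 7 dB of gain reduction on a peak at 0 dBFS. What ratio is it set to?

Input overshoot = 0 − (-8) = 8 dB.
Output overshoot = 8 − 7 = 1 dB.
Ratio = input overshoot / output overshoot = 8 / 1 = 8.

8:1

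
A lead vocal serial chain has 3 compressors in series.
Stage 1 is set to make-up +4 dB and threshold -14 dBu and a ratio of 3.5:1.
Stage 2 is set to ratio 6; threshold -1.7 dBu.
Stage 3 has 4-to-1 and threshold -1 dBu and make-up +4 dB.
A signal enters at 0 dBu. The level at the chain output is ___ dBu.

-2 dBu

Stage 1: overshoot 14 dB → 14/3.5 = 4 dB → -10 dBu; +4 dB make-up → -6 dBu.
Stage 2: -6 dBu is at or below the -1.7 dBu threshold — no compression; output -6 dBu.
Stage 3: below threshold (-6 ≤ -1); passes unchanged; make-up brings it to -2 dBu.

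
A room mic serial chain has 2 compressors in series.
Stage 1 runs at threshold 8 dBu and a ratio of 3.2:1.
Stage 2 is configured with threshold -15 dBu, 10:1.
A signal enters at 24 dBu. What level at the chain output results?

-12.2 dBu

Stage 1: overshoot 16 dB → 16/3.2 = 5 dB → 13 dBu.
Stage 2: 13 dBu is 28 dB over -15 dBu; at 10:1 that becomes 2.8 dB over, giving -12.2 dBu.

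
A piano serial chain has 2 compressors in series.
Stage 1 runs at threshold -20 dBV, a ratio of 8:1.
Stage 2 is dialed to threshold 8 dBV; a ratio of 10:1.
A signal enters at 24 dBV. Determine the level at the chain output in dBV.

-14.5 dBV

Stage 1: overshoot 44 dB → 44/8 = 5.5 dB → -14.5 dBV.
Stage 2: -14.5 dBV is at or below the 8 dBV threshold — no compression; output -14.5 dBV.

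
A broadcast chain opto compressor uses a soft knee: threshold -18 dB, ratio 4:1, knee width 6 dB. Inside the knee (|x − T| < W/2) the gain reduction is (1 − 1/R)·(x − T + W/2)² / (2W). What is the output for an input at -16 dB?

x − T + W/2 = -16 − (-18) + 3 = 5.
GR = (1 − 1/4) × 5² / 12 = 0.75 × 25 / 12 = 1.5625 dB.
Output = -16 − 1.5625 = -17.5625 dB.

-17.5625 dB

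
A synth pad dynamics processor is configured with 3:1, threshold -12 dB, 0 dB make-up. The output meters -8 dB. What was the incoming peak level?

That's 4 dB above the -12 dB threshold.
Undo the ratio: input overshoot = 4 × 3 = 12 dB, giving input = 0 dB.

0 dB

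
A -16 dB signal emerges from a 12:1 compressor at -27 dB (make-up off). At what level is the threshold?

Let T be the threshold. Output overshoot = (input overshoot)/R, so -27 − T = (-16 − T)/12.
12·(-27 − T) = -16 − T → 11·T = -324 − (-16) = -308.
T = -308/11 = -28 dB.

-28 dB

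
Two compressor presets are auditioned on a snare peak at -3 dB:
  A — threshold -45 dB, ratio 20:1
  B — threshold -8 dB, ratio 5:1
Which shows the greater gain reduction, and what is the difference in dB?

A, by 35.9 dB

A: GR = 42 − 42/20 = 39.9 dB.
B: GR = 5 − 5/5 = 4 dB.
Difference: 35.9 dB in favour of A.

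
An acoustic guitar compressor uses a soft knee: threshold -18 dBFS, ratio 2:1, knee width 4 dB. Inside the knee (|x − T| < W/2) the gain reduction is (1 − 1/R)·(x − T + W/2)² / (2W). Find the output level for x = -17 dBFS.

x − T + W/2 = -17 − (-18) + 2 = 3.
GR = (1 − 1/2) × 3² / 8 = 0.5 × 9 / 8 = 0.5625 dB.
Output = -17 − 0.5625 = -17.5625 dBFS.

-17.5625 dBFS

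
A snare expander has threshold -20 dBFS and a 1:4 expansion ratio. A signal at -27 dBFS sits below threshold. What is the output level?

-48 dBFS

The input is 7 dB below the -20 dBFS threshold.
A 1:4 expander multiplies undershoot by 4: 7 × 4 = 28 dB below threshold.
Output = -20 − 28 = -48 dBFS.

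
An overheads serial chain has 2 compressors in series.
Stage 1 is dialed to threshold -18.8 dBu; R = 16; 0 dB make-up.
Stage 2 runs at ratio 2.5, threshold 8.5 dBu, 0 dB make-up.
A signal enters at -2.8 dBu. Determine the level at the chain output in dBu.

-17.8 dBu

Stage 1: -2.8 dBu is 16 dB over -18.8 dBu; at 16:1 that becomes 1 dB over, giving -17.8 dBu.
Stage 2: -17.8 dBu ≤ 8.5 dBu, so stage 2 doesn't engage; output -17.8 dBu.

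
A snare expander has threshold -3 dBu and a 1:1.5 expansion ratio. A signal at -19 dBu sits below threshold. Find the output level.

-27 dBu

Undershoot = (-3) − (-19) = 16 dB.
At 1:1.5, that expands to 24 dB under threshold.
Output = -3 − 24 = -27 dBu.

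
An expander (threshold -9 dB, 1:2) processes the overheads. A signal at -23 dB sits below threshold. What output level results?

Below threshold, a 1:2 expander applies gain = (2−1)×(T − x) of attenuation.
(2−1) × 14 = 14 dB, so output = -23 − 14 = -37 dB.

-37 dB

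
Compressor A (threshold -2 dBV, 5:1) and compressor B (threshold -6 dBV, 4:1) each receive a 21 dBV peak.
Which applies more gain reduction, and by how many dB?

B, by 1.85 dB

A: GR = 23 − 23/5 = 18.4 dB.
B: GR = 27 − 27/4 = 20.25 dB.
B applies 1.85 dB more gain reduction.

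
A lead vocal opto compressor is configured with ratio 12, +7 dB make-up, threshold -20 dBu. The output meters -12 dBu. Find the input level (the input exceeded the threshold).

-8 dBu

Remove make-up: -12 − 7 = -19 dBu.
That's 1 dB above the -20 dBu threshold.
Input overshoot = R × output overshoot = 12 dB → input = -20 + 12 = -8 dBu.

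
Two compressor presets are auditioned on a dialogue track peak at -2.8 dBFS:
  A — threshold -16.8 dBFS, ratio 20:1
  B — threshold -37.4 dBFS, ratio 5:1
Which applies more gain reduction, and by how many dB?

A: 14 dB over, compressed to 0.7 dB over, so 13.3 dB of GR.
B: 34.6 dB over, compressed to 6.92 dB over, so 27.68 dB of GR.
Difference: 14.38 dB in favour of B.

B, by 14.38 dB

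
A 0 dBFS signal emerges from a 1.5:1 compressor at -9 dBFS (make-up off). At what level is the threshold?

Let T be the threshold. Output overshoot = (input overshoot)/R, so -9 − T = (0 − T)/1.5.
1.5·(-9 − T) = 0 − T → 0.5·T = -13.5 − 0 = -13.5.
T = -13.5/0.5 = -27 dBFS.

-27 dBFS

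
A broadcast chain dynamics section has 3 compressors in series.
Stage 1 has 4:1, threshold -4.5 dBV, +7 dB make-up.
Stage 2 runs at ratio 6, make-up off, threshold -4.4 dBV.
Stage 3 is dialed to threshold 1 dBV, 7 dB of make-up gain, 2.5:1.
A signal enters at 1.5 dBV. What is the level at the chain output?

4 dBV

Stage 1: overshoot 6 dB → 6/4 = 1.5 dB → -3 dBV; +7 dB make-up → 4 dBV.
Stage 2: overshoot 8.4 dB → 8.4/6 = 1.4 dB → -3 dBV.
Stage 3: -3 dBV ≤ 1 dBV, so stage 3 doesn't engage; make-up brings it to 4 dBV.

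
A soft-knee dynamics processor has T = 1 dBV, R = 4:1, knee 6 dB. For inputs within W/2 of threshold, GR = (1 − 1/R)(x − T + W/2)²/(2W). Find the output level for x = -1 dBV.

x − T + W/2 = -1 − 1 + 3 = 1.
GR = (1 − 1/4) × 1² / 12 = 0.75 × 1 / 12 = 0.0625 dB.
Output = -1 − 0.0625 = -1.0625 dBV.

-1.0625 dBV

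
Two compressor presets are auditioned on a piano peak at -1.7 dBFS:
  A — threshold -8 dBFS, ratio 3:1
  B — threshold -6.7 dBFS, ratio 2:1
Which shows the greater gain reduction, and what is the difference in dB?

A, by 1.7 dB

A: 6.3 dB over, compressed to 2.1 dB over, so 4.2 dB of GR.
B: 5 dB over, compressed to 2.5 dB over, so 2.5 dB of GR.
Difference: 1.7 dB in favour of A.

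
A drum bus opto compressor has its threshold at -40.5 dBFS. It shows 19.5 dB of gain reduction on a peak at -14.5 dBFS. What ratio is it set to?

Input overshoot = -14.5 − (-40.5) = 26 dB.
Output overshoot = 26 − 19.5 = 6.5 dB.
Ratio = input overshoot / output overshoot = 26 / 6.5 = 4.

4:1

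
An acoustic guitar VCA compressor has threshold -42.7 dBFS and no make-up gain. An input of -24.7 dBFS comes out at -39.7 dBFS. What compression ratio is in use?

6:1

Input overshoot = -24.7 − (-42.7) = 18 dB; output overshoot = -39.7 − (-42.7) = 3 dB.
Ratio = 18 / 3 = 6.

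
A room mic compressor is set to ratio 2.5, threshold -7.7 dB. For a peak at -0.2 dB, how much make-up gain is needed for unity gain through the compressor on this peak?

Without make-up, output = threshold + overshoot/2.5 = -7.7 + 3 = -4.7 dB.
Gap to target: 4.5 dB.

4.5 dB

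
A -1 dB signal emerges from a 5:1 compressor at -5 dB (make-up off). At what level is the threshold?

Input is 5 dB above T (since output overshoot × R = input overshoot: (-5 − T)·5 = -1 − T gives T = -6 dB).
Check: -6 + (-1 − (-6))/5 = -6 + 1 = -5 dB. ✓

-6 dB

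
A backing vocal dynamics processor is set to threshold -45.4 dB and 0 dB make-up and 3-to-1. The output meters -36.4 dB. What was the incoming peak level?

That's 9 dB above the -45.4 dB threshold.
Before 3:1 compression the overshoot was 9 × 3 = 27 dB, so input = -45.4 + 27 = -18.4 dB.

-18.4 dB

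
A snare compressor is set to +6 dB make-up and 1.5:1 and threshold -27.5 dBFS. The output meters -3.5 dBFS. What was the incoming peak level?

Stripping the +6 dB make-up gives -9.5 dBFS at the gain stage.
The compressed level sits -9.5 − (-27.5) = 18 dB over threshold.
Before 1.5:1 compression the overshoot was 18 × 1.5 = 27 dB, so input = -27.5 + 27 = -0.5 dBFS.

-0.5 dBFS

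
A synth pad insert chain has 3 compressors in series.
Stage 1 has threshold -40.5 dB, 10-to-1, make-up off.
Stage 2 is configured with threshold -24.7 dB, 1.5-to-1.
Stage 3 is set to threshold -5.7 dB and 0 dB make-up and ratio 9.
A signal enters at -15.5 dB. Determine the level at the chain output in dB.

Stage 1: 25 dB above -40.5 dB, reduced 10:1 to 2.5 dB above → -38 dB.
Stage 2: -38 dB is at or below the -24.7 dB threshold — no compression; output -38 dB.
Stage 3: below threshold (-38 ≤ -5.7); passes unchanged; output -38 dB.

-38 dB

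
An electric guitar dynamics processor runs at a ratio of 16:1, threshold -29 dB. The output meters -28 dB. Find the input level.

That's 1 dB above the -29 dB threshold.
Before 16:1 compression the overshoot was 1 × 16 = 16 dB, so input = -29 + 16 = -13 dB.

-13 dB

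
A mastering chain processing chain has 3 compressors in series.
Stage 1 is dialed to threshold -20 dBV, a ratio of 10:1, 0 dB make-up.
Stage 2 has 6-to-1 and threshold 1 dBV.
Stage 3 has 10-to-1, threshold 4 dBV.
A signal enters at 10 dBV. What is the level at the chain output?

-17 dBV

Stage 1: 10 dBV is 30 dB over -20 dBV; at 10:1 that becomes 3 dB over, giving -17 dBV.
Stage 2: -17 dBV is at or below the 1 dBV threshold — no compression; output -17 dBV.
Stage 3: -17 dBV is at or below the 4 dBV threshold — no compression; output -17 dBV.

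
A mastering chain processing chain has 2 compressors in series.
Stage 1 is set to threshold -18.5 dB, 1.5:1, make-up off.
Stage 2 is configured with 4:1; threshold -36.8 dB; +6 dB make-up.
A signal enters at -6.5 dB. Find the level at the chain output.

Stage 1: 12 dB above -18.5 dB, reduced 1.5:1 to 8 dB above → -10.5 dB.
Stage 2: 26.3 dB above -36.8 dB, reduced 4:1 to 6.575 dB above → -30.225 dB; +6 dB make-up → -24.225 dB.

-24.225 dB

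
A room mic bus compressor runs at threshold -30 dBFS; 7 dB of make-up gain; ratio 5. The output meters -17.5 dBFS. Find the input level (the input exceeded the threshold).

Stripping the +7 dB make-up gives -24.5 dBFS at the gain stage.
Post-compression overshoot = -24.5 − (-30) = 5.5 dB.
Undo the ratio: input overshoot = 5.5 × 5 = 27.5 dB, giving input = -2.5 dBFS.

-2.5 dBFS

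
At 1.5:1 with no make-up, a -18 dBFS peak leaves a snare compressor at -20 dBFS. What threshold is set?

-24 dBFS

Input is 6 dB above T (since output overshoot × R = input overshoot: (-20 − T)·1.5 = -18 − T gives T = -24 dBFS).
Check: -24 + (-18 − (-24))/1.5 = -24 + 4 = -20 dBFS. ✓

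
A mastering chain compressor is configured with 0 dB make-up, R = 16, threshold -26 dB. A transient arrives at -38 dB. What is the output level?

-38 dB

-38 dB is 12 dB below the -26 dB threshold, so no gain reduction is applied.
Output = input = -38 dB.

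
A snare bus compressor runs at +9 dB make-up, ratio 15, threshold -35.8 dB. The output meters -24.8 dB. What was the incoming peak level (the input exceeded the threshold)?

-5.8 dB

Remove make-up: -24.8 − 9 = -33.8 dB.
That's 2 dB above the -35.8 dB threshold.
Input overshoot = R × output overshoot = 30 dB → input = -35.8 + 30 = -5.8 dB.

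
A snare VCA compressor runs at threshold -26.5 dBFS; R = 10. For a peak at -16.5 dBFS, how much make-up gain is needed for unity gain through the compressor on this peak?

9 dB

Without make-up, output = threshold + overshoot/10 = -26.5 + 1 = -25.5 dBFS.
Gap to target: 9 dB.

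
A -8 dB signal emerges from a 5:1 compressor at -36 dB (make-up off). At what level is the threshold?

-43 dB

Let T be the threshold. Output overshoot = (input overshoot)/R, so -36 − T = (-8 − T)/5.
5·(-36 − T) = -8 − T → 4·T = -180 − (-8) = -172.
T = -172/4 = -43 dB.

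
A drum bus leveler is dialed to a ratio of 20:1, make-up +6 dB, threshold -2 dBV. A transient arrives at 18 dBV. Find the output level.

5 dBV

18 dBV sits 20 dB over threshold.
The 20 dB excess becomes 1 dB after 20:1 reduction.
Output = -2 + 1 = -1 dBV; make-up adds 6 dB, giving 5 dBV.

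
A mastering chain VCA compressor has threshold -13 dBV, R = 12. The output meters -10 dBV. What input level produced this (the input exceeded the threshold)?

23 dBV

Post-compression overshoot = -10 − (-13) = 3 dB.
Undo the ratio: input overshoot = 3 × 12 = 36 dB, giving input = 23 dBV.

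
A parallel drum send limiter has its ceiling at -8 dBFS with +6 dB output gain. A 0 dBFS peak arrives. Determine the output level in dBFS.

-2 dBFS

At ∞:1, everything above -8 dBFS is held at the ceiling.
Output gain then adds 6 dB: -8 + 6 = -2 dBFS.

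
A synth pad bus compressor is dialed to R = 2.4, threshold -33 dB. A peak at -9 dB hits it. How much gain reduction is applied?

Overshoot = -9 − (-33) = 24 dB.
After 2.4:1 compression the overshoot becomes 24/2.4 = 10 dB.
Gain reduction = 24 − 10 = 14 dB.

14 dB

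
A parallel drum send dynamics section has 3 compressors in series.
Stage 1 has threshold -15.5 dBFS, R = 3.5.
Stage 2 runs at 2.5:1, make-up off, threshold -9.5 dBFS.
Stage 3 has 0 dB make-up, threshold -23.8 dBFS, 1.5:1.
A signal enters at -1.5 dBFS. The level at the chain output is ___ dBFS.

-15.6 dBFS

Stage 1: overshoot 14 dB → 14/3.5 = 4 dB → -11.5 dBFS.
Stage 2: -11.5 dBFS ≤ -9.5 dBFS, so stage 2 doesn't engage; output -11.5 dBFS.
Stage 3: 12.3 dB above -23.8 dBFS, reduced 1.5:1 to 8.2 dB above → -15.6 dBFS.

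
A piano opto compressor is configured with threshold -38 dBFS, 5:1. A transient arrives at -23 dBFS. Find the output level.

The input is 15 dB above the -38 dBFS threshold.
5:1 compression reduces that to 15/5 = 3 dB over.
Output = -38 + 3 = -35 dBFS.

-35 dBFS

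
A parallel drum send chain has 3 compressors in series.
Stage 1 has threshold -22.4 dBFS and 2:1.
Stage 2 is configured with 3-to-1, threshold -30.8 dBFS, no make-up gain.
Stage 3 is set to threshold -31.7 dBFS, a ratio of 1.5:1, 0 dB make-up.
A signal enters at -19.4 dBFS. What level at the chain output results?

Stage 1: 3 dB above -22.4 dBFS, reduced 2:1 to 1.5 dB above → -20.9 dBFS.
Stage 2: -20.9 dBFS is 9.9 dB over -30.8 dBFS; at 3:1 that becomes 3.3 dB over, giving -27.5 dBFS.
Stage 3: overshoot 4.2 dB → 4.2/1.5 = 2.8 dB → -28.9 dBFS.

-28.9 dBFS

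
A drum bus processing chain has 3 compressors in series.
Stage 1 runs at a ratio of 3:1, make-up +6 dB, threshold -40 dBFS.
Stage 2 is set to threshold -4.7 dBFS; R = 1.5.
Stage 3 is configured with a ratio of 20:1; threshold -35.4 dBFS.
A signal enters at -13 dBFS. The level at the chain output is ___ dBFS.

Stage 1: 27 dB above -40 dBFS, reduced 3:1 to 9 dB above → -31 dBFS; +6 dB make-up → -25 dBFS.
Stage 2: -25 dBFS is at or below the -4.7 dBFS threshold — no compression; output -25 dBFS.
Stage 3: 10.4 dB above -35.4 dBFS, reduced 20:1 to 0.52 dB above → -34.88 dBFS.

-34.88 dBFS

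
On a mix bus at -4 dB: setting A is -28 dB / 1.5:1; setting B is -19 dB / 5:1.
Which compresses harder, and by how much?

B, by 4 dB

A: 24 dB over, compressed to 16 dB over, so 8 dB of GR.
B: 15 dB over, compressed to 3 dB over, so 12 dB of GR.
Difference: 4 dB in favour of B.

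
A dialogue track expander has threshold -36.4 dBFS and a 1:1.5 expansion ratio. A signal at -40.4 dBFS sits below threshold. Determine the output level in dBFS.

-42.4 dBFS

The input is 4 dB below the -36.4 dBFS threshold.
A 1:1.5 expander multiplies undershoot by 1.5: 4 × 1.5 = 6 dB below threshold.
Output = -36.4 − 6 = -42.4 dBFS.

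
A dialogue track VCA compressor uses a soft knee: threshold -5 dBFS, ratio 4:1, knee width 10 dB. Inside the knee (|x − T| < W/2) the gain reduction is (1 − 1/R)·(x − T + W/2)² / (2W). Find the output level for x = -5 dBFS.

-5.9375 dBFS

x − T + W/2 = -5 − (-5) + 5 = 5.
GR = (1 − 1/4) × 5² / 20 = 0.75 × 25 / 20 = 0.9375 dB.
Output = -5 − 0.9375 = -5.9375 dBFS.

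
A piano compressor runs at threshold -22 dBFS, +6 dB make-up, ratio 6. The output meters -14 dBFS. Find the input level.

Before make-up, the level was -14 − 6 = -20 dBFS.
That's 2 dB above the -22 dBFS threshold.
Before 6:1 compression the overshoot was 2 × 6 = 12 dB, so input = -22 + 12 = -10 dBFS.

-10 dBFS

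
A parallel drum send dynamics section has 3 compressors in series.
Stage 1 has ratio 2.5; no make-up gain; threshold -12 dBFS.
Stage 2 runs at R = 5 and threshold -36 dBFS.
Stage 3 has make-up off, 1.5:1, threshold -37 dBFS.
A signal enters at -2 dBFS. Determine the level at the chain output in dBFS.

-32.6 dBFS

Stage 1: -2 dBFS is 10 dB over -12 dBFS; at 2.5:1 that becomes 4 dB over, giving -8 dBFS.
Stage 2: overshoot 28 dB → 28/5 = 5.6 dB → -30.4 dBFS.
Stage 3: -30.4 dBFS is 6.6 dB over -37 dBFS; at 1.5:1 that becomes 4.4 dB over, giving -32.6 dBFS.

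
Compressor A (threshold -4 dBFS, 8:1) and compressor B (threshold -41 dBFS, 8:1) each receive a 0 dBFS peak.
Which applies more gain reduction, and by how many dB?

B, by 32.375 dB

A: GR = 4 − 4/8 = 3.5 dB.
B: GR = 41 − 41/8 = 35.875 dB.
B reduces 32.375 dB more.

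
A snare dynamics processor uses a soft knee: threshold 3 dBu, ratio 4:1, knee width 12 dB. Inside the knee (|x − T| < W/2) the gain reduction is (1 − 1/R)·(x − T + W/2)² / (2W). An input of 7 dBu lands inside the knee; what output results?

3.875 dBu

x − T + W/2 = 7 − 3 + 6 = 10.
GR = (1 − 1/4) × 10² / 24 = 0.75 × 100 / 24 = 3.125 dB.
Output = 7 − 3.125 = 3.875 dBu.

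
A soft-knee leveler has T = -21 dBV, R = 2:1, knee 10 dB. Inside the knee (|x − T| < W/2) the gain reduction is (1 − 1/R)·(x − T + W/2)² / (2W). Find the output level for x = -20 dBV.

-20.9 dBV

x − T + W/2 = -20 − (-21) + 5 = 6.
GR = (1 − 1/2) × 6² / 20 = 0.5 × 36 / 20 = 0.9 dB.
Output = -20 − 0.9 = -20.9 dBV.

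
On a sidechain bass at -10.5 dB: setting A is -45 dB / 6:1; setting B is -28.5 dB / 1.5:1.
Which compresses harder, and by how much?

A: 34.5 dB over, compressed to 5.75 dB over, so 28.75 dB of GR.
B: 18 dB over, compressed to 12 dB over, so 6 dB of GR.
Difference: 22.75 dB in favour of A.

A, by 22.75 dB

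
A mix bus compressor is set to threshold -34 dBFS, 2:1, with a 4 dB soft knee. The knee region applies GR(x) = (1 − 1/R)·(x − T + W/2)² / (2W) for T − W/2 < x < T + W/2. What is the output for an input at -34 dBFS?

-34.25 dBFS

x − T + W/2 = -34 − (-34) + 2 = 2.
GR = (1 − 1/2) × 2² / 8 = 0.5 × 4 / 8 = 0.25 dB.
Output = -34 − 0.25 = -34.25 dBFS.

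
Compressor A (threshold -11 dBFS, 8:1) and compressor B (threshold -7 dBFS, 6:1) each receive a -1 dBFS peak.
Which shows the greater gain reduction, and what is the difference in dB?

A, by 3.75 dB

A: 10 dB over, compressed to 1.25 dB over, so 8.75 dB of GR.
B: 6 dB over, compressed to 1 dB over, so 5 dB of GR.
A applies 3.75 dB more gain reduction.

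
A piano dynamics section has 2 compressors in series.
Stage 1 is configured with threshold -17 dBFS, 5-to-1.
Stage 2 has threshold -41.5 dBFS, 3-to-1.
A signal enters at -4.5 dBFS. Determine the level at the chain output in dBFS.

-32.5 dBFS

Stage 1: -4.5 dBFS is 12.5 dB over -17 dBFS; at 5:1 that becomes 2.5 dB over, giving -14.5 dBFS.
Stage 2: overshoot 27 dB → 27/3 = 9 dB → -32.5 dBFS.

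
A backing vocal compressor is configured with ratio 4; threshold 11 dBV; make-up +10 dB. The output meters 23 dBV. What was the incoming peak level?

19 dBV

Remove make-up: 23 − 10 = 13 dBV.
That's 2 dB above the 11 dBV threshold.
Undo the ratio: input overshoot = 2 × 4 = 8 dB, giving input = 19 dBV.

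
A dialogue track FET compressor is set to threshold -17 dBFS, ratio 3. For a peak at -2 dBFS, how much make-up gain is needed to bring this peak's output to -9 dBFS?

3 dB

Overshoot 15 dB → 15/3 = 5 dB after compression, so the compressed level is -17 + 5 = -12 dBFS.
Make-up = target − compressed = -9 − (-12) = 3 dB.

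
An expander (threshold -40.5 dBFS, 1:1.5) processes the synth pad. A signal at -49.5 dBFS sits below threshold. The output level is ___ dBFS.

The input is 9 dB below the -40.5 dBFS threshold.
A 1:1.5 expander multiplies undershoot by 1.5: 9 × 1.5 = 13.5 dB below threshold.
Output = -40.5 − 13.5 = -54 dBFS.

-54 dBFS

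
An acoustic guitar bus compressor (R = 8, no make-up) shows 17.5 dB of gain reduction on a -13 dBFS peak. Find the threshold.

-33 dBFS

Gain reduction = -13 − (-30.5) = 17.5 dB; output overshoot = GR / (R − 1) = 17.5 / 7 = 2.5 dB.
Threshold = output − output overshoot = -30.5 − 2.5 = -33 dBFS.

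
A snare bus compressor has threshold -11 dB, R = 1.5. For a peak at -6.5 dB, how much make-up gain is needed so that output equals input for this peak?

Without make-up, output = threshold + overshoot/1.5 = -11 + 3 = -8 dB.
Gap to target: 1.5 dB.

1.5 dB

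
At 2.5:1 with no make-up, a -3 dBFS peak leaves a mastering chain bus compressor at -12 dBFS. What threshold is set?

Input is 15 dB above T (since output overshoot × R = input overshoot: (-12 − T)·2.5 = -3 − T gives T = -18 dBFS).
Check: -18 + (-3 − (-18))/2.5 = -18 + 6 = -12 dBFS. ✓

-18 dBFS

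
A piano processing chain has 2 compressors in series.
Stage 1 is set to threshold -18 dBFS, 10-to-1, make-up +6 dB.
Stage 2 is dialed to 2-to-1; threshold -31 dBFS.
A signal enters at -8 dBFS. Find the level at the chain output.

Stage 1: overshoot 10 dB → 10/10 = 1 dB → -17 dBFS; +6 dB make-up → -11 dBFS.
Stage 2: 20 dB above -31 dBFS, reduced 2:1 to 10 dB above → -21 dBFS.

-21 dBFS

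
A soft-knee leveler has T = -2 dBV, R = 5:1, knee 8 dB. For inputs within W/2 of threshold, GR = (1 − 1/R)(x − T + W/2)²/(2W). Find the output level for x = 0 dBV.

-1.8 dBV

x − T + W/2 = 0 − (-2) + 4 = 6.
GR = (1 − 1/5) × 6² / 16 = 0.8 × 36 / 16 = 1.8 dB.
Output = 0 − 1.8 = -1.8 dBV.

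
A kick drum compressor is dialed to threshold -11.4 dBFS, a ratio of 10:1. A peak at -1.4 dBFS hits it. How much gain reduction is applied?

-1.4 dBFS exceeds the threshold by 10 dB.
At 10:1, output sits 10/10 = 1 dB above threshold.
So the signal is attenuated by 10 − 1 = 9 dB.

9 dB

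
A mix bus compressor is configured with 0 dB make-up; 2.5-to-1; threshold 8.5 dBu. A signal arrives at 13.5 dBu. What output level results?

Overshoot: 13.5 − 8.5 = 5 dB.
2.5:1 compression reduces that to 5/2.5 = 2 dB over.
That puts the output at 10.5 dBu.

10.5 dBu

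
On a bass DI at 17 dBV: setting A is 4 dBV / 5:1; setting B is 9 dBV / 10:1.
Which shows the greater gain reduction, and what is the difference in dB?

A, by 3.2 dB

A: 13 dB over, compressed to 2.6 dB over, so 10.4 dB of GR.
B: 8 dB over, compressed to 0.8 dB over, so 7.2 dB of GR.
A reduces 3.2 dB more.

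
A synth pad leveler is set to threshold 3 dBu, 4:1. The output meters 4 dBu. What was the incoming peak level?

Post-compression overshoot = 4 − 3 = 1 dB.
Before 4:1 compression the overshoot was 1 × 4 = 4 dB, so input = 3 + 4 = 7 dBu.

7 dBu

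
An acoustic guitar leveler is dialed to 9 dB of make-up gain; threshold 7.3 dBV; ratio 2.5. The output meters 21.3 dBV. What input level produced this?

19.8 dBV

Stripping the +9 dB make-up gives 12.3 dBV at the gain stage.
That's 5 dB above the 7.3 dBV threshold.
Input overshoot = R × output overshoot = 12.5 dB → input = 7.3 + 12.5 = 19.8 dBV.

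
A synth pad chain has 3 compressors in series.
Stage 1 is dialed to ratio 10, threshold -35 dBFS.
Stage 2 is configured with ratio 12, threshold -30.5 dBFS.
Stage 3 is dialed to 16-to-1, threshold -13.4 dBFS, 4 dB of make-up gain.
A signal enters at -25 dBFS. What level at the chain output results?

Stage 1: -25 dBFS is 10 dB over -35 dBFS; at 10:1 that becomes 1 dB over, giving -34 dBFS.
Stage 2: -34 dBFS is at or below the -30.5 dBFS threshold — no compression; output -34 dBFS.
Stage 3: -34 dBFS is at or below the -13.4 dBFS threshold — no compression; make-up brings it to -30 dBFS.

-30 dBFS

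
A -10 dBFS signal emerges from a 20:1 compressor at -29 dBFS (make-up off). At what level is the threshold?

Let T be the threshold. Output overshoot = (input overshoot)/R, so -29 − T = (-10 − T)/20.
20·(-29 − T) = -10 − T → 19·T = -580 − (-10) = -570.
T = -570/19 = -30 dBFS.

-30 dBFS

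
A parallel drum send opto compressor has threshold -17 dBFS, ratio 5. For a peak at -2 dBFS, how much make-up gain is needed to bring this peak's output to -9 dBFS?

5 dB

Without make-up, output = threshold + overshoot/5 = -17 + 3 = -14 dBFS.
Gap to target: 5 dB.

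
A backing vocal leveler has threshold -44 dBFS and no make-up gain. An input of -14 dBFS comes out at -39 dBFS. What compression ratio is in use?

Input overshoot = -14 − (-44) = 30 dB; output overshoot = -39 − (-44) = 5 dB.
Ratio = 30 / 5 = 6.

6:1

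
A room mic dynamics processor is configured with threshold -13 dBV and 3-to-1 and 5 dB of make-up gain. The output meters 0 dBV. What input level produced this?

Before make-up, the level was 0 − 5 = -5 dBV.
The compressed level sits -5 − (-13) = 8 dB over threshold.
Input overshoot = R × output overshoot = 24 dB → input = -13 + 24 = 11 dBV.

11 dBV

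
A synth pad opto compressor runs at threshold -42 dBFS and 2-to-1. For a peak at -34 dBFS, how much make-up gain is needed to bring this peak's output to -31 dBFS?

Without make-up, output = threshold + overshoot/2 = -42 + 4 = -38 dBFS.
Gap to target: 7 dB.

7 dB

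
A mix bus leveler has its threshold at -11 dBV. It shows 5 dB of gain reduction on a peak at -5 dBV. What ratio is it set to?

6:1

Input overshoot = -5 − (-11) = 6 dB.
Output overshoot = 6 − 5 = 1 dB.
Ratio = input overshoot / output overshoot = 6 / 1 = 6.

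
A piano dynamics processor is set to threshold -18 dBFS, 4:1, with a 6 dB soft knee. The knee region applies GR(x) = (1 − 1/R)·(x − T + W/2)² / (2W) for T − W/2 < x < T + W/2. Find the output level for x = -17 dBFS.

x − T + W/2 = -17 − (-18) + 3 = 4.
GR = (1 − 1/4) × 4² / 12 = 0.75 × 16 / 12 = 1 dB.
Output = -17 − 1 = -18 dBFS.

-18 dBFS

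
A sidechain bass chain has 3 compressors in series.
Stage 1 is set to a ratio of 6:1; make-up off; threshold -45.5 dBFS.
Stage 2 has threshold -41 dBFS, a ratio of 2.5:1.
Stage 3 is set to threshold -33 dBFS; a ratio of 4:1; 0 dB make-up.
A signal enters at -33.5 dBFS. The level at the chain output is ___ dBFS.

-43.5 dBFS

Stage 1: overshoot 12 dB → 12/6 = 2 dB → -43.5 dBFS.
Stage 2: below threshold (-43.5 ≤ -41); passes unchanged; output -43.5 dBFS.
Stage 3: -43.5 dBFS ≤ -33 dBFS, so stage 3 doesn't engage; output -43.5 dBFS.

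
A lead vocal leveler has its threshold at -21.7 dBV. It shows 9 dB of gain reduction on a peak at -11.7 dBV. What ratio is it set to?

Input overshoot = -11.7 − (-21.7) = 10 dB.
Output overshoot = 10 − 9 = 1 dB.
Ratio = input overshoot / output overshoot = 10 / 1 = 10.

10:1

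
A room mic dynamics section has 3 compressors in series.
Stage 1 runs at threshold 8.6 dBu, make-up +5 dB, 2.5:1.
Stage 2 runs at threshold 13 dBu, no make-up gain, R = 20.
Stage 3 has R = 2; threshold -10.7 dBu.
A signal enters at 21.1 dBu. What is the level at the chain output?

1.29 dBu

Stage 1: 21.1 dBu is 12.5 dB over 8.6 dBu; at 2.5:1 that becomes 5 dB over, giving 13.6 dBu; +5 dB make-up → 18.6 dBu.
Stage 2: overshoot 5.6 dB → 5.6/20 = 0.28 dB → 13.28 dBu.
Stage 3: 13.28 dBu is 23.98 dB over -10.7 dBu; at 2:1 that becomes 11.99 dB over, giving 1.29 dBu.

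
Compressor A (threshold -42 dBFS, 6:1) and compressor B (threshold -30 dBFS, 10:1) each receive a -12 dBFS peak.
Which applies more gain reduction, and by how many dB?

A, by 8.8 dB

A: overshoot 30 dB → output overshoot 5 dB → GR 25 dB.
B: overshoot 18 dB → output overshoot 1.8 dB → GR 16.2 dB.
A reduces 8.8 dB more.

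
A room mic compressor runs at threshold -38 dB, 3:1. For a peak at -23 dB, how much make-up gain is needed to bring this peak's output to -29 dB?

4 dB

The peak compresses to -38 + 15/3 = -33 dB.
To reach -29 dB requires -29 − (-33) = 4 dB of make-up.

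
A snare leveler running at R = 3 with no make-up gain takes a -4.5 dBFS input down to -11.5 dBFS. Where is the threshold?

Gain reduction = -4.5 − (-11.5) = 7 dB; output overshoot = GR / (R − 1) = 7 / 2 = 3.5 dB.
Threshold = output − output overshoot = -11.5 − 3.5 = -15 dBFS.

-15 dBFS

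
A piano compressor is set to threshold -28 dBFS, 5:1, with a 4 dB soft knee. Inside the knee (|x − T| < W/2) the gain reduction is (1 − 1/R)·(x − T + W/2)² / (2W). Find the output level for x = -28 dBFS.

-28.4 dBFS

x − T + W/2 = -28 − (-28) + 2 = 2.
GR = (1 − 1/5) × 2² / 8 = 0.8 × 4 / 8 = 0.4 dB.
Output = -28 − 0.4 = -28.4 dBFS.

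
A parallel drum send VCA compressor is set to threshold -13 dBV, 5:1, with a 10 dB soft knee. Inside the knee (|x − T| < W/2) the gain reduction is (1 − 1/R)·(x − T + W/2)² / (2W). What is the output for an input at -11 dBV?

-12.96 dBV

x − T + W/2 = -11 − (-13) + 5 = 7.
GR = (1 − 1/5) × 7² / 20 = 0.8 × 49 / 20 = 1.96 dB.
Output = -11 − 1.96 = -12.96 dBV.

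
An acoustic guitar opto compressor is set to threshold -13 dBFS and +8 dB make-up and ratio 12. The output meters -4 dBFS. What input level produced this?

Before make-up, the level was -4 − 8 = -12 dBFS.
That's 1 dB above the -13 dBFS threshold.
Before 12:1 compression the overshoot was 1 × 12 = 12 dB, so input = -13 + 12 = -1 dBFS.

-1 dBFS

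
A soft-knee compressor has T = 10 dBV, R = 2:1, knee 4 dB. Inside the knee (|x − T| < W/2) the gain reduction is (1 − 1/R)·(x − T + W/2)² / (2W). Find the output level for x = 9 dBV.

8.9375 dBV

x − T + W/2 = 9 − 10 + 2 = 1.
GR = (1 − 1/2) × 1² / 8 = 0.5 × 1 / 8 = 0.0625 dB.
Output = 9 − 0.0625 = 8.9375 dBV.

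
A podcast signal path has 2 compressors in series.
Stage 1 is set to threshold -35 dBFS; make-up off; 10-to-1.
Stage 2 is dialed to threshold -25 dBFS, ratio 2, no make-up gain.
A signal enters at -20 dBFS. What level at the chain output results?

-33.5 dBFS

Stage 1: 15 dB above -35 dBFS, reduced 10:1 to 1.5 dB above → -33.5 dBFS.
Stage 2: -33.5 dBFS ≤ -25 dBFS, so stage 2 doesn't engage; output -33.5 dBFS.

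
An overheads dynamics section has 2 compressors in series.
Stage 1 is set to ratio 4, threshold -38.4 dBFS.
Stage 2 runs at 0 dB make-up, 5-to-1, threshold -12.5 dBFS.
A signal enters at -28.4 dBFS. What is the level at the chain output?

-35.9 dBFS

Stage 1: -28.4 dBFS is 10 dB over -38.4 dBFS; at 4:1 that becomes 2.5 dB over, giving -35.9 dBFS.
Stage 2: -35.9 dBFS ≤ -12.5 dBFS, so stage 2 doesn't engage; output -35.9 dBFS.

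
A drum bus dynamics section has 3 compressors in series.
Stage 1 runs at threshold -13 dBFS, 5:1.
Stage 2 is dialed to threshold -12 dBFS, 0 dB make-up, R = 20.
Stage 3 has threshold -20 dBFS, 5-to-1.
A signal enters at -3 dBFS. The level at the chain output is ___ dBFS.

Stage 1: -3 dBFS is 10 dB over -13 dBFS; at 5:1 that becomes 2 dB over, giving -11 dBFS.
Stage 2: -11 dBFS is 1 dB over -12 dBFS; at 20:1 that becomes 0.05 dB over, giving -11.95 dBFS.
Stage 3: overshoot 8.05 dB → 8.05/5 = 1.61 dB → -18.39 dBFS.

-18.39 dBFS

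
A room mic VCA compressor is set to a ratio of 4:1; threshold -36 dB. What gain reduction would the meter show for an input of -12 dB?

The signal is 24 dB above threshold.
A 4:1 ratio leaves 6 dB of that excess.
Gain reduction = 24 − 6 = 18 dB.

18 dB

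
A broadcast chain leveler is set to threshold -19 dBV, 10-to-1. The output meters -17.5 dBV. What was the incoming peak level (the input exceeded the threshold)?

Post-compression overshoot = -17.5 − (-19) = 1.5 dB.
Before 10:1 compression the overshoot was 1.5 × 10 = 15 dB, so input = -19 + 15 = -4 dBV.

-4 dBV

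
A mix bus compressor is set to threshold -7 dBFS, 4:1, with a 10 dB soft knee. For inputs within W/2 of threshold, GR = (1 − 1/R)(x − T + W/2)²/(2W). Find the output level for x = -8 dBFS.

x − T + W/2 = -8 − (-7) + 5 = 4.
GR = (1 − 1/4) × 4² / 20 = 0.75 × 16 / 20 = 0.6 dB.
Output = -8 − 0.6 = -8.6 dBFS.

-8.6 dBFS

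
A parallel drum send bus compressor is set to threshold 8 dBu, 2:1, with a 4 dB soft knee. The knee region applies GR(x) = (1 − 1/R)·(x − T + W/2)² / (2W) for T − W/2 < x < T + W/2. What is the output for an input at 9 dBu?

x − T + W/2 = 9 − 8 + 2 = 3.
GR = (1 − 1/2) × 3² / 8 = 0.5 × 9 / 8 = 0.5625 dB.
Output = 9 − 0.5625 = 8.4375 dBu.

8.4375 dBu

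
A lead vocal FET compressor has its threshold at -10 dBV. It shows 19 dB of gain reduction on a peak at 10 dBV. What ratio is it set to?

Input overshoot = 10 − (-10) = 20 dB.
Output overshoot = 20 − 19 = 1 dB.
Ratio = input overshoot / output overshoot = 20 / 1 = 20.

20:1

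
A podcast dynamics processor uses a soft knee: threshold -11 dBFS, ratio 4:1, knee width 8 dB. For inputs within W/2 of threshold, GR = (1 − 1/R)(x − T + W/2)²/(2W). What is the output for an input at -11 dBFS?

-11.75 dBFS

x − T + W/2 = -11 − (-11) + 4 = 4.
GR = (1 − 1/4) × 4² / 16 = 0.75 × 16 / 16 = 0.75 dB.
Output = -11 − 0.75 = -11.75 dBFS.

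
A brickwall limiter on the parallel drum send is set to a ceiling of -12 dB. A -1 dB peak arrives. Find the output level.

The limiter clamps the peak to its -12 dB ceiling.

-12 dB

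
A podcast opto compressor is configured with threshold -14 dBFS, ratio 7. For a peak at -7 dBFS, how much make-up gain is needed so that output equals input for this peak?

6 dB

Overshoot 7 dB → 7/7 = 1 dB after compression, so the compressed level is -14 + 1 = -13 dBFS.
Make-up = target − compressed = -7 − (-13) = 6 dB.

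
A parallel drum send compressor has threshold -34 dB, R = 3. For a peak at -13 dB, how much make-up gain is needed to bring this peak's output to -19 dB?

8 dB

Overshoot 21 dB → 21/3 = 7 dB after compression, so the compressed level is -34 + 7 = -27 dB.
Make-up = target − compressed = -19 − (-27) = 8 dB.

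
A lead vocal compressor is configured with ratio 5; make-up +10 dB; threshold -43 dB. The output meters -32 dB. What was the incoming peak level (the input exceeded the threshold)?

Stripping the +10 dB make-up gives -42 dB at the gain stage.
That's 1 dB above the -43 dB threshold.
Input overshoot = R × output overshoot = 5 dB → input = -43 + 5 = -38 dB.

-38 dB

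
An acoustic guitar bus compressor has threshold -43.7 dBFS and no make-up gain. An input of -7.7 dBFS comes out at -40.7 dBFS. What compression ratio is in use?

Input overshoot = -7.7 − (-43.7) = 36 dB; output overshoot = -40.7 − (-43.7) = 3 dB.
Ratio = 36 / 3 = 12.

12:1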